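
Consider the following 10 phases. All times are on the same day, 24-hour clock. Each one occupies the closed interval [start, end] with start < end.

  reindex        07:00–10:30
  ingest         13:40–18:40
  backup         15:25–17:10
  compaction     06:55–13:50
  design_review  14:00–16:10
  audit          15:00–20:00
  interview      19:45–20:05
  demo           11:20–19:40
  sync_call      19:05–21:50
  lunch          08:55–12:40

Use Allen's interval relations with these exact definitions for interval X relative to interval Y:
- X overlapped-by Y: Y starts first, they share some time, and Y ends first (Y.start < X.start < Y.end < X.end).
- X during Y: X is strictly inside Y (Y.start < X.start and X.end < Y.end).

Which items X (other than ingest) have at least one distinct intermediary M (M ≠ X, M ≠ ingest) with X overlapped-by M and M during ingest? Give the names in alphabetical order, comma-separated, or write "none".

Target ingest = [13:40, 18:40].
Intermediaries M with M during ingest: backup, design_review.
Via backup — items with X overlapped-by backup: none.
Via design_review — items with X overlapped-by design_review: audit, backup.
Union: audit, backup.

audit, backup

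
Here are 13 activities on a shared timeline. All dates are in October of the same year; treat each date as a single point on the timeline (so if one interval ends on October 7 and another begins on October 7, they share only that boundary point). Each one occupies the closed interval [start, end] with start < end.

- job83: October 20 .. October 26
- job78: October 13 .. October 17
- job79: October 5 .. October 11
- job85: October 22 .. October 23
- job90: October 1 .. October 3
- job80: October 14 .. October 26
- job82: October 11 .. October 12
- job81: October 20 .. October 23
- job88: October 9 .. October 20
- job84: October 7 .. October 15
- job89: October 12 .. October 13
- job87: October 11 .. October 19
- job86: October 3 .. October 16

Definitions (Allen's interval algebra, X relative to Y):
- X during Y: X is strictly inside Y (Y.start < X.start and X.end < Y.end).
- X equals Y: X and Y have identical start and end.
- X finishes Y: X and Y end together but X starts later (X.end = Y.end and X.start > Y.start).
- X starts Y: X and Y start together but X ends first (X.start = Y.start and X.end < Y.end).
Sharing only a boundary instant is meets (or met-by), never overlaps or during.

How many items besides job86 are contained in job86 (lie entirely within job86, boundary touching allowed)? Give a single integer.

Target job86 = [October 3, October 16].
job78 [October 13, October 17] → overlapped-by → no.
job79 [October 5, October 11] → during → counts.
job80 [October 14, October 26] → overlapped-by → no.
job81 [October 20, October 23] → after → no.
job82 [October 11, October 12] → during → counts.
job83 [October 20, October 26] → after → no.
job84 [October 7, October 15] → during → counts.
job85 [October 22, October 23] → after → no.
job87 [October 11, October 19] → overlapped-by → no.
job88 [October 9, October 20] → overlapped-by → no.
job89 [October 12, October 13] → during → counts.
job90 [October 1, October 3] → meets → no.
Total: 4.

4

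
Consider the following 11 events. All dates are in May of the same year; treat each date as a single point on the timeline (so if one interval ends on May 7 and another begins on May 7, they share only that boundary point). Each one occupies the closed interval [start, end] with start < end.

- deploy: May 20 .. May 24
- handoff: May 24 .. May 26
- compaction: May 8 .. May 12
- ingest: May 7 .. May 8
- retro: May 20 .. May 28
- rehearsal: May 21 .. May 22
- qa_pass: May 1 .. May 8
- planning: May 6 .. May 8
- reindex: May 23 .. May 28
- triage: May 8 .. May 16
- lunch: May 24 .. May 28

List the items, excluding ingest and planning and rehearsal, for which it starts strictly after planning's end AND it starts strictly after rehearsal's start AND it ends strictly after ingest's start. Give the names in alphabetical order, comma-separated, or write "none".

handoff, lunch, reindex

Conditions: its start is strictly after planning's end (X.start > May 8) AND its start is strictly after rehearsal's start (X.start > May 21) AND its end is strictly after ingest's start (X.end > May 7).
compaction: start May 8 > May 8? ✗; start May 8 > May 21? ✗; end May 12 > May 7? ✓ → no.
deploy: start May 20 > May 8? ✓; start May 20 > May 21? ✗; end May 24 > May 7? ✓ → no.
handoff: start May 24 > May 8? ✓; start May 24 > May 21? ✓; end May 26 > May 7? ✓ → yes.
lunch: start May 24 > May 8? ✓; start May 24 > May 21? ✓; end May 28 > May 7? ✓ → yes.
qa_pass: start May 1 > May 8? ✗; start May 1 > May 21? ✗; end May 8 > May 7? ✓ → no.
reindex: start May 23 > May 8? ✓; start May 23 > May 21? ✓; end May 28 > May 7? ✓ → yes.
retro: start May 20 > May 8? ✓; start May 20 > May 21? ✗; end May 28 > May 7? ✓ → no.
triage: start May 8 > May 8? ✗; start May 8 > May 21? ✗; end May 16 > May 7? ✓ → no.
Result: handoff, lunch, reindex.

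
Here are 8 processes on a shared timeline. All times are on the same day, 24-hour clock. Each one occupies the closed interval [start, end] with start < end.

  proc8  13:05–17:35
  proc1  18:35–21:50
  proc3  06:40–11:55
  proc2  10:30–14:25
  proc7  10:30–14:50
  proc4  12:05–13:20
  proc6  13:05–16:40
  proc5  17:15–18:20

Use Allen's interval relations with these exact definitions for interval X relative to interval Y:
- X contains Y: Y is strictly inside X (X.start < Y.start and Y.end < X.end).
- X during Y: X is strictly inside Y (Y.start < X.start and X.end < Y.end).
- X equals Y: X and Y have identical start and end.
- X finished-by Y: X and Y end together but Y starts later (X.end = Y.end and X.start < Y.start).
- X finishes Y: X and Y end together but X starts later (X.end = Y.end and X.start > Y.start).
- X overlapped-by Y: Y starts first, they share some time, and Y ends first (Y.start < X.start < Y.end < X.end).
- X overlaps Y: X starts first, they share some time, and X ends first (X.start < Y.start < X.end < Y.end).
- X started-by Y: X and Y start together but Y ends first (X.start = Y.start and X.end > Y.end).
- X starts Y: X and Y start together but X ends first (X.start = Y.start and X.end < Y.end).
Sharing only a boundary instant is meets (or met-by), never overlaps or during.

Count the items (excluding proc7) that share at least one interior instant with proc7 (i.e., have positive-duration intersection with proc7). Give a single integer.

Target proc7 = [10:30, 14:50].
proc1 [18:35, 21:50] → after → no.
proc2 [10:30, 14:25] → starts → counts.
proc3 [06:40, 11:55] → overlaps → counts.
proc4 [12:05, 13:20] → during → counts.
proc5 [17:15, 18:20] → after → no.
proc6 [13:05, 16:40] → overlapped-by → counts.
proc8 [13:05, 17:35] → overlapped-by → counts.
Total: 5.

5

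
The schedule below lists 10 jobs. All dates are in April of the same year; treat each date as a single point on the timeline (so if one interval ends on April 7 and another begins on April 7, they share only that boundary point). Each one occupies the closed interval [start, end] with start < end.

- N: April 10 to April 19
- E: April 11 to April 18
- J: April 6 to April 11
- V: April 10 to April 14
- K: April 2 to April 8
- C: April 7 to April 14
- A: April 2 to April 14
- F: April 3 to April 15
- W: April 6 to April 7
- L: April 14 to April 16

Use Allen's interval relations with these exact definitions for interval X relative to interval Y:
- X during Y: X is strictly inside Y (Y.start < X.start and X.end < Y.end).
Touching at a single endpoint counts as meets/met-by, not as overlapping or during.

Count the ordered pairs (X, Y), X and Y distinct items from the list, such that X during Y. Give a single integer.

Checking all 90 ordered pairs for relation 'during'; matching pairs in alphabetical order:
(C, F): C during F ✓
(E, N): E during N ✓
(J, A): J during A ✓
(J, F): J during F ✓
(L, E): L during E ✓
(L, N): L during N ✓
(V, F): V during F ✓
(W, A): W during A ✓
(W, F): W during F ✓
(W, K): W during K ✓
Count: 10.

10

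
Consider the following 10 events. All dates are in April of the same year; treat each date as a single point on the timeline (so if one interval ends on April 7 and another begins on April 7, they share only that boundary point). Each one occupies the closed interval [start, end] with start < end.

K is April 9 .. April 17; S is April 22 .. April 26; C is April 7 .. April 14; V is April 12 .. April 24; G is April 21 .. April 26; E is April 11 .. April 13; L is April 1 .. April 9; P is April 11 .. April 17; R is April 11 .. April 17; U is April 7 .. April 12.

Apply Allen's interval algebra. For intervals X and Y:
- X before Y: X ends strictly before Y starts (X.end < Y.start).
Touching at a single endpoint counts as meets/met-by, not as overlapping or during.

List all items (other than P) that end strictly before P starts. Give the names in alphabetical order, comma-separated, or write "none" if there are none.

L

Target P = [April 11, April 17].
C [April 7, April 14] → overlaps → no.
E [April 11, April 13] → starts → no.
G [April 21, April 26] → after → no.
K [April 9, April 17] → finished-by → no.
L [April 1, April 9] → before → yes.
R [April 11, April 17] → equals → no.
S [April 22, April 26] → after → no.
U [April 7, April 12] → overlaps → no.
V [April 12, April 24] → overlapped-by → no.
Result: L.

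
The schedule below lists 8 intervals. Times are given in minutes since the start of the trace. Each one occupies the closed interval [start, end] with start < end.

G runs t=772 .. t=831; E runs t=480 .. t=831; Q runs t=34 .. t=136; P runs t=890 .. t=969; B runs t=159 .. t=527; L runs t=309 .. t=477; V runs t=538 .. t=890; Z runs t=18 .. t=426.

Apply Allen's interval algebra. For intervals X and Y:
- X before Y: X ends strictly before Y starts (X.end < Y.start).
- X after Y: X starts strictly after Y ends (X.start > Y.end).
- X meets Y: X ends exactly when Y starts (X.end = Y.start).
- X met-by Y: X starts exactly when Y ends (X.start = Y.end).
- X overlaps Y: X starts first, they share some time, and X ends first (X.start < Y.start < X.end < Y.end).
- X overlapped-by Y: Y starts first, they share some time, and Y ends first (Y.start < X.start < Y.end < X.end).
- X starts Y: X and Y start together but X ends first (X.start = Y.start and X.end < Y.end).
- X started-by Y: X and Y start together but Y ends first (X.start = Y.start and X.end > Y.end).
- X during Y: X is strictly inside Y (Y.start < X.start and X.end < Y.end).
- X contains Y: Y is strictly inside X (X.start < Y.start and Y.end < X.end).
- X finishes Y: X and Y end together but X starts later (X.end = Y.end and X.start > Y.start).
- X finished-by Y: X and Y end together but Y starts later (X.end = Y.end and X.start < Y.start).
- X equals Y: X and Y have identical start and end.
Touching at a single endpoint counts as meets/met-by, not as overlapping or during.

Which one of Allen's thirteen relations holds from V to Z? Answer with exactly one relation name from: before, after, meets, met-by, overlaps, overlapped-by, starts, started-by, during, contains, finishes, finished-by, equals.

V = [t=538, t=890]; Z = [t=18, t=426].
Compare endpoints: V.start > Z.start, V.start > Z.end, V.end > Z.start, V.end > Z.end.
That pattern is 'after'.

after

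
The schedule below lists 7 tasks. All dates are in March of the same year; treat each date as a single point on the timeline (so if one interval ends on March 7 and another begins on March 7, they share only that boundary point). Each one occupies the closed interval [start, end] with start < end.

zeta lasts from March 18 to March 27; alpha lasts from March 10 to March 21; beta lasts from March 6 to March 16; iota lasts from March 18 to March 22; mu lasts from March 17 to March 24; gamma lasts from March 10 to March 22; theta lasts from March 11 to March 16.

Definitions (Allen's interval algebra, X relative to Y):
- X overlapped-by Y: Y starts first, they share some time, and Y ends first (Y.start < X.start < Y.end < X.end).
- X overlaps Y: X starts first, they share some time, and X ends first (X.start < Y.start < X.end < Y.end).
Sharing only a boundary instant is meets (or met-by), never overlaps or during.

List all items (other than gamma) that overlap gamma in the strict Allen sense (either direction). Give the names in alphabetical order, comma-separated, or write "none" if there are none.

beta, mu, zeta

Target gamma = [March 10, March 22].
alpha [March 10, March 21] → starts → no.
beta [March 6, March 16] → overlaps → yes.
iota [March 18, March 22] → finishes → no.
mu [March 17, March 24] → overlapped-by → yes.
theta [March 11, March 16] → during → no.
zeta [March 18, March 27] → overlapped-by → yes.
Result: beta, mu, zeta.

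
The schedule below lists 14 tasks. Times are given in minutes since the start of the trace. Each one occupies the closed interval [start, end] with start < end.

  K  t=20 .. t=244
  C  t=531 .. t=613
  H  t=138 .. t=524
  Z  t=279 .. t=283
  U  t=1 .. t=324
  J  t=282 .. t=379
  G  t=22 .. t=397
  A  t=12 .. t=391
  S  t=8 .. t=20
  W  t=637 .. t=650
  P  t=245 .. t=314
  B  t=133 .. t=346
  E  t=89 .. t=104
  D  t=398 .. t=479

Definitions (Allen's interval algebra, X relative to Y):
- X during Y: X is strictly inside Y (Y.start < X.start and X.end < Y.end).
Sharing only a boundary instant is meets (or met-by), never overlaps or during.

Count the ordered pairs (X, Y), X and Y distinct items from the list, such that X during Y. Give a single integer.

24

Checking all 182 ordered pairs for relation 'during'; matching pairs in alphabetical order:
(B, A): B during A ✓
(B, G): B during G ✓
(D, H): D during H ✓
(E, A): E during A ✓
(E, G): E during G ✓
(E, K): E during K ✓
(E, U): E during U ✓
(J, A): J during A ✓
(J, G): J during G ✓
(J, H): J during H ✓
(K, A): K during A ✓
(K, U): K during U ✓
(P, A): P during A ✓
(P, B): P during B ✓
(P, G): P during G ✓
(P, H): P during H ✓
(P, U): P during U ✓
(S, U): S during U ✓
(Z, A): Z during A ✓
(Z, B): Z during B ✓
(Z, G): Z during G ✓
(Z, H): Z during H ✓
(Z, P): Z during P ✓
(Z, U): Z during U ✓
Count: 24.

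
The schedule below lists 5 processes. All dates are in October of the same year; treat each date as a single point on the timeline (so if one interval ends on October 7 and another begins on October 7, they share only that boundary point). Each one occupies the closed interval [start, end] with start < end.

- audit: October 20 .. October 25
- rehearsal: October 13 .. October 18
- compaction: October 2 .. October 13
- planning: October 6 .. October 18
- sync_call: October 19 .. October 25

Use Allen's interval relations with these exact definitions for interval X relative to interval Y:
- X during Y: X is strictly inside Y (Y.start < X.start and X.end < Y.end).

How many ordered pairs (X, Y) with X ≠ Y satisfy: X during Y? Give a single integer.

Checking all 20 ordered pairs for relation 'during'; matching pairs in alphabetical order:
No pair satisfies it.
Count: 0.

0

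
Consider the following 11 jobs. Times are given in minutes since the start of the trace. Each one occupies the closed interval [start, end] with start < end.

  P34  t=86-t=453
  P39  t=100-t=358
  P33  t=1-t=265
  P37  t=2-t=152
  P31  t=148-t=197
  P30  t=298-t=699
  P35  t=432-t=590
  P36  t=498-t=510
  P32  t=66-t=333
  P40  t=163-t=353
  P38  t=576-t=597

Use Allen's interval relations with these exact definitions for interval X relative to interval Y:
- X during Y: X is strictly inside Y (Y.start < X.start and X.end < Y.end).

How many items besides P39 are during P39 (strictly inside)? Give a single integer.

2

Target P39 = [t=100, t=358].
P30 [t=298, t=699] → overlapped-by → no.
P31 [t=148, t=197] → during → counts.
P32 [t=66, t=333] → overlaps → no.
P33 [t=1, t=265] → overlaps → no.
P34 [t=86, t=453] → contains → no.
P35 [t=432, t=590] → after → no.
P36 [t=498, t=510] → after → no.
P37 [t=2, t=152] → overlaps → no.
P38 [t=576, t=597] → after → no.
P40 [t=163, t=353] → during → counts.
Total: 2.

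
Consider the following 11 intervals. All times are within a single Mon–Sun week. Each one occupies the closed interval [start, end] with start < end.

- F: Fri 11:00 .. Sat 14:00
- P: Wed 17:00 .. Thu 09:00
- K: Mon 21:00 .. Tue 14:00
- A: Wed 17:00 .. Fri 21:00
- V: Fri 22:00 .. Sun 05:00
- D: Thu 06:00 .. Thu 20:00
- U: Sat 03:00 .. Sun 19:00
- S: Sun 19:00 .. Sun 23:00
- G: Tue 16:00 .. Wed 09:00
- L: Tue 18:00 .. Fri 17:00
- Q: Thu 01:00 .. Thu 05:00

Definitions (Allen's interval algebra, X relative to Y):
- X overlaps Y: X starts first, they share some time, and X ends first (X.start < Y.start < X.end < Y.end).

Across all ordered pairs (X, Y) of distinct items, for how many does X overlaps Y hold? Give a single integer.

8

Checking all 110 ordered pairs for relation 'overlaps'; matching pairs in alphabetical order:
(A, F): A overlaps F ✓
(F, U): F overlaps U ✓
(F, V): F overlaps V ✓
(G, L): G overlaps L ✓
(L, A): L overlaps A ✓
(L, F): L overlaps F ✓
(P, D): P overlaps D ✓
(V, U): V overlaps U ✓
Count: 8.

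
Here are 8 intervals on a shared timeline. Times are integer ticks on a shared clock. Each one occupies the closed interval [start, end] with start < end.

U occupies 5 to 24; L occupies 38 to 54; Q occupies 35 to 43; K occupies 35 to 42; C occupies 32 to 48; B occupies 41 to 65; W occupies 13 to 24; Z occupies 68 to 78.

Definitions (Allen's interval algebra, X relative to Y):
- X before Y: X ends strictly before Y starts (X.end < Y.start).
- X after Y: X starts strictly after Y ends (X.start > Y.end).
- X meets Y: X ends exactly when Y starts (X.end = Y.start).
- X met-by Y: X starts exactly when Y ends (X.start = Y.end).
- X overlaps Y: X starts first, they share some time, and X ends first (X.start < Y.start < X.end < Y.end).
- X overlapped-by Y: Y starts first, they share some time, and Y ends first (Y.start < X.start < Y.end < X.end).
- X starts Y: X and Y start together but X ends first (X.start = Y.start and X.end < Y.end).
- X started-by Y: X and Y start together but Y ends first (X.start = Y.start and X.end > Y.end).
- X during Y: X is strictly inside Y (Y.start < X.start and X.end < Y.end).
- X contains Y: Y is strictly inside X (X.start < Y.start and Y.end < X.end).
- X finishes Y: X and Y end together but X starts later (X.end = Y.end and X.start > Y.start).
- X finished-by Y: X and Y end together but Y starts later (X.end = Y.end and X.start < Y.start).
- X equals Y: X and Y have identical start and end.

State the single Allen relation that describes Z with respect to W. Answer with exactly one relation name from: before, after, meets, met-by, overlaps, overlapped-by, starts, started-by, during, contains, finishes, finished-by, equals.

after

Z = [68, 78]; W = [13, 24].
Compare endpoints: Z.start > W.start, Z.start > W.end, Z.end > W.start, Z.end > W.end.
That pattern is 'after'.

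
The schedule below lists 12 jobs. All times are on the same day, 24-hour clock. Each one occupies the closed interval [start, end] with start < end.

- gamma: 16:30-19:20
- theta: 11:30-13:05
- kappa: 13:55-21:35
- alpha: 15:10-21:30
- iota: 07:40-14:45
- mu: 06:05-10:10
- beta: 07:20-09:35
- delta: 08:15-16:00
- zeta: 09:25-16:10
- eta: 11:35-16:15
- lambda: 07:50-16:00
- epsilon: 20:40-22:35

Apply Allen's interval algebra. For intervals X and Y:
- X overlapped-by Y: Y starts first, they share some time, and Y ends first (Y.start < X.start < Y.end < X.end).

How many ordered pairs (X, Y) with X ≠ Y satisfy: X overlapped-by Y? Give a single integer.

29

Checking all 132 ordered pairs for relation 'overlapped-by'; matching pairs in alphabetical order:
(alpha, delta): alpha overlapped-by delta ✓
(alpha, eta): alpha overlapped-by eta ✓
(alpha, lambda): alpha overlapped-by lambda ✓
(alpha, zeta): alpha overlapped-by zeta ✓
(delta, beta): delta overlapped-by beta ✓
(delta, iota): delta overlapped-by iota ✓
(delta, mu): delta overlapped-by mu ✓
(epsilon, alpha): epsilon overlapped-by alpha ✓
(epsilon, kappa): epsilon overlapped-by kappa ✓
(eta, delta): eta overlapped-by delta ✓
(eta, iota): eta overlapped-by iota ✓
(eta, lambda): eta overlapped-by lambda ✓
(eta, theta): eta overlapped-by theta ✓
(eta, zeta): eta overlapped-by zeta ✓
(iota, beta): iota overlapped-by beta ✓
(iota, mu): iota overlapped-by mu ✓
(kappa, delta): kappa overlapped-by delta ✓
(kappa, eta): kappa overlapped-by eta ✓
(kappa, iota): kappa overlapped-by iota ✓
(kappa, lambda): kappa overlapped-by lambda ✓
(kappa, zeta): kappa overlapped-by zeta ✓
(lambda, beta): lambda overlapped-by beta ✓
(lambda, iota): lambda overlapped-by iota ✓
(lambda, mu): lambda overlapped-by mu ✓
... plus 5 further pairs not listed.
Count: 29.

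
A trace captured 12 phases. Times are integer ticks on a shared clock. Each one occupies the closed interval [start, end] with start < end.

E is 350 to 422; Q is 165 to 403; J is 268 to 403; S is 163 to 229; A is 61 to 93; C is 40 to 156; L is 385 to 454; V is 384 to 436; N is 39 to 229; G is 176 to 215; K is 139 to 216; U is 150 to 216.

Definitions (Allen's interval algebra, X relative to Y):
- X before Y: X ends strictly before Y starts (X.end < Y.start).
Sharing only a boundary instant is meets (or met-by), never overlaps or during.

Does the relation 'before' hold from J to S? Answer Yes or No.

No

J = [268, 403], S = [163, 229].
Actual relation of J to S: after.
Asked whether 'before' holds → No.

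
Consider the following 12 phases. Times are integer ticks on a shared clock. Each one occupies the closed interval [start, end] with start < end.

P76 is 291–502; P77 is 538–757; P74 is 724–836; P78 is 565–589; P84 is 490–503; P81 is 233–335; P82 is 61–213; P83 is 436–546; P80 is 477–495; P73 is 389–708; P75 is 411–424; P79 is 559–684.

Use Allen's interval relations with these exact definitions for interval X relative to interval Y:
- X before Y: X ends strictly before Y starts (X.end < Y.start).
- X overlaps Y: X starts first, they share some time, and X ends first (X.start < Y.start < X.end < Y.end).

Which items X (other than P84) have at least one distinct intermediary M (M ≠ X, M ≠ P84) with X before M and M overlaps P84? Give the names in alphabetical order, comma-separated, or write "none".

Target P84 = [490, 503].
Intermediaries M with M overlaps P84: P76, P80.
Via P76 — items with X before P76: P82.
Via P80 — items with X before P80: P75, P81, P82.
Union: P75, P81, P82.

P75, P81, P82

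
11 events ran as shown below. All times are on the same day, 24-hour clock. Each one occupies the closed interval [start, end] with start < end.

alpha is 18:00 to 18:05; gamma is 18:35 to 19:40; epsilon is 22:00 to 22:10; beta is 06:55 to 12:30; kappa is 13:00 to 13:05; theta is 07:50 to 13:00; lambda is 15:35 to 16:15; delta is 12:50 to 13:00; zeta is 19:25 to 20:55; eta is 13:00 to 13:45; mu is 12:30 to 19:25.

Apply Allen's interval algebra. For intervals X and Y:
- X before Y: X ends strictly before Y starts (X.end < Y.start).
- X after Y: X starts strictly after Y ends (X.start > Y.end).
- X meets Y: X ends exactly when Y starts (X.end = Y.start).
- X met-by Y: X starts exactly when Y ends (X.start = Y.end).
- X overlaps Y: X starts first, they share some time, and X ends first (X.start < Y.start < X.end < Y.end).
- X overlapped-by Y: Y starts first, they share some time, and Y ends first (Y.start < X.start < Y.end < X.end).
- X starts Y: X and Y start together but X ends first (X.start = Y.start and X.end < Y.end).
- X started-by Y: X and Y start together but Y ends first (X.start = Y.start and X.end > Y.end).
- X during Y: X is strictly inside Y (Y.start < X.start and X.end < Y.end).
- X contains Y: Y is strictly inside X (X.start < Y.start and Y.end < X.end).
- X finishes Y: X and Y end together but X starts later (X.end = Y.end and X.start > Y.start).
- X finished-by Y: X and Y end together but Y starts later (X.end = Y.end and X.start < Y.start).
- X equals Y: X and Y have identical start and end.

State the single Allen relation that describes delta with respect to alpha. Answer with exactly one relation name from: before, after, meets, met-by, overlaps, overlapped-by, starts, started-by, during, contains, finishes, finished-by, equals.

before

delta = [12:50, 13:00]; alpha = [18:00, 18:05].
Compare endpoints: delta.start < alpha.start, delta.start < alpha.end, delta.end < alpha.start, delta.end < alpha.end.
That pattern is 'before'.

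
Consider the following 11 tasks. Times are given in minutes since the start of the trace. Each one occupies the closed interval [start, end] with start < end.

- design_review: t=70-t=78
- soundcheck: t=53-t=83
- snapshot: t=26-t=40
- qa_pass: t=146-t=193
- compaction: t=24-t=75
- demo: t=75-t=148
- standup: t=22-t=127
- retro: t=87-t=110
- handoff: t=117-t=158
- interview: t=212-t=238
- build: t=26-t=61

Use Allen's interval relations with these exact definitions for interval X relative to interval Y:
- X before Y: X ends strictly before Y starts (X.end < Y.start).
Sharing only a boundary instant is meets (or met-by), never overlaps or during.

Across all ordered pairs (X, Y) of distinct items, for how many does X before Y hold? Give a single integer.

Checking all 110 ordered pairs for relation 'before'; matching pairs in alphabetical order:
(build, demo): build before demo ✓
(build, design_review): build before design_review ✓
(build, handoff): build before handoff ✓
(build, interview): build before interview ✓
(build, qa_pass): build before qa_pass ✓
(build, retro): build before retro ✓
(compaction, handoff): compaction before handoff ✓
(compaction, interview): compaction before interview ✓
(compaction, qa_pass): compaction before qa_pass ✓
(compaction, retro): compaction before retro ✓
(demo, interview): demo before interview ✓
(design_review, handoff): design_review before handoff ✓
(design_review, interview): design_review before interview ✓
(design_review, qa_pass): design_review before qa_pass ✓
(design_review, retro): design_review before retro ✓
(handoff, interview): handoff before interview ✓
(qa_pass, interview): qa_pass before interview ✓
(retro, handoff): retro before handoff ✓
(retro, interview): retro before interview ✓
(retro, qa_pass): retro before qa_pass ✓
(snapshot, demo): snapshot before demo ✓
(snapshot, design_review): snapshot before design_review ✓
(snapshot, handoff): snapshot before handoff ✓
(snapshot, interview): snapshot before interview ✓
... plus 9 further pairs not listed.
Count: 33.

33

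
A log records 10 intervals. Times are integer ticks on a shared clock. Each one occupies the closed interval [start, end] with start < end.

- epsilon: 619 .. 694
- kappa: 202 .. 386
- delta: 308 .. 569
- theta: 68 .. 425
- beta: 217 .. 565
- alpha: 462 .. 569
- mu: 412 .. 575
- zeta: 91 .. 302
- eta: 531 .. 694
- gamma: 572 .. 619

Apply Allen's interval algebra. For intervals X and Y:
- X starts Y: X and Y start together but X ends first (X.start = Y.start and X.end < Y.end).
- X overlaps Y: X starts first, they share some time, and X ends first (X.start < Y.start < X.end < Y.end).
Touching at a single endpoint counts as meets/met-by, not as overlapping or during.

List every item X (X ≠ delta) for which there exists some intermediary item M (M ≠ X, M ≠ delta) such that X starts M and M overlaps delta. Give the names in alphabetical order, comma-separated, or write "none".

none

Target delta = [308, 569].
Intermediaries M with M overlaps delta: beta, kappa, theta.
Via beta — items with X starts beta: none.
Via kappa — items with X starts kappa: none.
Via theta — items with X starts theta: none.
Union: none.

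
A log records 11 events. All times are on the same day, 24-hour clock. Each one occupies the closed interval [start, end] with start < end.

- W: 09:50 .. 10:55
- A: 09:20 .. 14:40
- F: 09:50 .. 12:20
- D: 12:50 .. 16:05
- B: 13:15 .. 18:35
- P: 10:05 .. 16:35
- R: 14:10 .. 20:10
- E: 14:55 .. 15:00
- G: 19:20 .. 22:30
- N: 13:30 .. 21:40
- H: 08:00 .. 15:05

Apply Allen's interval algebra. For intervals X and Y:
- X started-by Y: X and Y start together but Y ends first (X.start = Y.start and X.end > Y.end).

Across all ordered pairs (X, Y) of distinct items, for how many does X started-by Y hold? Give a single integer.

Checking all 110 ordered pairs for relation 'started-by'; matching pairs in alphabetical order:
(F, W): F started-by W ✓
Count: 1.

1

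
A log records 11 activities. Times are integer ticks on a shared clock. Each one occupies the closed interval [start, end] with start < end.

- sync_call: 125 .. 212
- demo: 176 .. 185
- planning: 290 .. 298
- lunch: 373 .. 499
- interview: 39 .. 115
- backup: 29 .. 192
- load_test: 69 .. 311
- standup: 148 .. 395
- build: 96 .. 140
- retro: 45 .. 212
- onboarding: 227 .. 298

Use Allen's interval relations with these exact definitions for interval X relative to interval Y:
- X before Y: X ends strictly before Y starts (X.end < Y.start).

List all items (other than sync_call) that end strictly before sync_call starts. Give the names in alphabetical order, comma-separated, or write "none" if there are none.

Target sync_call = [125, 212].
backup [29, 192] → overlaps → no.
build [96, 140] → overlaps → no.
demo [176, 185] → during → no.
interview [39, 115] → before → yes.
load_test [69, 311] → contains → no.
lunch [373, 499] → after → no.
onboarding [227, 298] → after → no.
planning [290, 298] → after → no.
retro [45, 212] → finished-by → no.
standup [148, 395] → overlapped-by → no.
Result: interview.

interview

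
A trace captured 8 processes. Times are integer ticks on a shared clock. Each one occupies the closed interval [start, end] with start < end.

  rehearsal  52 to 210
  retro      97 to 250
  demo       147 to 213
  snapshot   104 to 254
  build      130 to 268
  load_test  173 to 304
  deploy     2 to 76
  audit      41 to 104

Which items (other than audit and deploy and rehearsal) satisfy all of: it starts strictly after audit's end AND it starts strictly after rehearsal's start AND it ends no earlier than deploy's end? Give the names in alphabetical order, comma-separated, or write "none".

build, demo, load_test

Conditions: its start is strictly after audit's end (X.start > 104) AND its start is strictly after rehearsal's start (X.start > 52) AND its end is no earlier than deploy's end (X.end >= 76).
build: start 130 > 104? ✓; start 130 > 52? ✓; end 268 >= 76? ✓ → yes.
demo: start 147 > 104? ✓; start 147 > 52? ✓; end 213 >= 76? ✓ → yes.
load_test: start 173 > 104? ✓; start 173 > 52? ✓; end 304 >= 76? ✓ → yes.
retro: start 97 > 104? ✗; start 97 > 52? ✓; end 250 >= 76? ✓ → no.
snapshot: start 104 > 104? ✗; start 104 > 52? ✓; end 254 >= 76? ✓ → no.
Result: build, demo, load_test.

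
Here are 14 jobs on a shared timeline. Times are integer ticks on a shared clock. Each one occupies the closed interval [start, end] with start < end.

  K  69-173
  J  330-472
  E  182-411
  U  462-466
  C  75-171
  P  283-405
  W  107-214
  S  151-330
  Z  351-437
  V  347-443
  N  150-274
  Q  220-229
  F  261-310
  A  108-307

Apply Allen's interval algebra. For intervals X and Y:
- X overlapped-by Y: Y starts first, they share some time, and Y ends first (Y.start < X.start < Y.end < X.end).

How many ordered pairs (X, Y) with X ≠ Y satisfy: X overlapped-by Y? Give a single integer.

28

Checking all 182 ordered pairs for relation 'overlapped-by'; matching pairs in alphabetical order:
(A, C): A overlapped-by C ✓
(A, K): A overlapped-by K ✓
(A, W): A overlapped-by W ✓
(E, A): E overlapped-by A ✓
(E, N): E overlapped-by N ✓
(E, S): E overlapped-by S ✓
(E, W): E overlapped-by W ✓
(F, A): F overlapped-by A ✓
(F, N): F overlapped-by N ✓
(J, E): J overlapped-by E ✓
(J, P): J overlapped-by P ✓
(N, C): N overlapped-by C ✓
(N, K): N overlapped-by K ✓
(N, W): N overlapped-by W ✓
(P, A): P overlapped-by A ✓
(P, F): P overlapped-by F ✓
(P, S): P overlapped-by S ✓
(S, A): S overlapped-by A ✓
(S, C): S overlapped-by C ✓
(S, K): S overlapped-by K ✓
(S, N): S overlapped-by N ✓
(S, W): S overlapped-by W ✓
(V, E): V overlapped-by E ✓
(V, P): V overlapped-by P ✓
... plus 4 further pairs not listed.
Count: 28.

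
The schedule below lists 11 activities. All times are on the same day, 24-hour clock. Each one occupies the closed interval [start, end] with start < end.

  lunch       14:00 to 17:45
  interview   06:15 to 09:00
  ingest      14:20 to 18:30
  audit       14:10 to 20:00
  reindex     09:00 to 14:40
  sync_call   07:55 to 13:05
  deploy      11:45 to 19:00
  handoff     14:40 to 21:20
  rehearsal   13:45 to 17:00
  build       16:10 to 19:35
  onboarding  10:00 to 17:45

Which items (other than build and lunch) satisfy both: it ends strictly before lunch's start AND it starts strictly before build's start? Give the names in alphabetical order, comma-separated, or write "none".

interview, sync_call

Conditions: its end is strictly before lunch's start (X.end < 14:00) AND its start is strictly before build's start (X.start < 16:10).
audit: end 20:00 < 14:00? ✗; start 14:10 < 16:10? ✓ → no.
deploy: end 19:00 < 14:00? ✗; start 11:45 < 16:10? ✓ → no.
handoff: end 21:20 < 14:00? ✗; start 14:40 < 16:10? ✓ → no.
ingest: end 18:30 < 14:00? ✗; start 14:20 < 16:10? ✓ → no.
interview: end 09:00 < 14:00? ✓; start 06:15 < 16:10? ✓ → yes.
onboarding: end 17:45 < 14:00? ✗; start 10:00 < 16:10? ✓ → no.
rehearsal: end 17:00 < 14:00? ✗; start 13:45 < 16:10? ✓ → no.
reindex: end 14:40 < 14:00? ✗; start 09:00 < 16:10? ✓ → no.
sync_call: end 13:05 < 14:00? ✓; start 07:55 < 16:10? ✓ → yes.
Result: interview, sync_call.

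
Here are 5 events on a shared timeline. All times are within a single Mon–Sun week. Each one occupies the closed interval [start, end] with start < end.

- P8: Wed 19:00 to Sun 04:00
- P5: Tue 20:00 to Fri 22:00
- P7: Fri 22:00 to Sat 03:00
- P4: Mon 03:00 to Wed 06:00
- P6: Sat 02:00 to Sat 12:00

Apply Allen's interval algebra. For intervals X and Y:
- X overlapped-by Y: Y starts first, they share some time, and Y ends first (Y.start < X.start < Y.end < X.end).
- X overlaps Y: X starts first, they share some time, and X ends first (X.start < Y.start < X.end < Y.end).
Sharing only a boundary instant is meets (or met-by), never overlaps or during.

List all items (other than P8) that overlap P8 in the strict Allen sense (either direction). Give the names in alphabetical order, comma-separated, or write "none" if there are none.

Target P8 = [Wed 19:00, Sun 04:00].
P4 [Mon 03:00, Wed 06:00] → before → no.
P5 [Tue 20:00, Fri 22:00] → overlaps → yes.
P6 [Sat 02:00, Sat 12:00] → during → no.
P7 [Fri 22:00, Sat 03:00] → during → no.
Result: P5.

P5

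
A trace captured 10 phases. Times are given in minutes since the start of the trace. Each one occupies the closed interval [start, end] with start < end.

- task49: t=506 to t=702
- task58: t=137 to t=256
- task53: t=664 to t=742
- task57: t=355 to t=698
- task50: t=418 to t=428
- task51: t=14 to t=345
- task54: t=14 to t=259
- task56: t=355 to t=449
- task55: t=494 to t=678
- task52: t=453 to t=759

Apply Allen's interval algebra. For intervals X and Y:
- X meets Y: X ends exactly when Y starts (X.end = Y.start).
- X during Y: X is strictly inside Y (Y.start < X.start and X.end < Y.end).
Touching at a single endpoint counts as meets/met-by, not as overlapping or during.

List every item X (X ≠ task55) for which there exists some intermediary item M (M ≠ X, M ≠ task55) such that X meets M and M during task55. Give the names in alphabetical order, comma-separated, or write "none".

none

Target task55 = [t=494, t=678].
Intermediaries M with M during task55: none.
Union: none.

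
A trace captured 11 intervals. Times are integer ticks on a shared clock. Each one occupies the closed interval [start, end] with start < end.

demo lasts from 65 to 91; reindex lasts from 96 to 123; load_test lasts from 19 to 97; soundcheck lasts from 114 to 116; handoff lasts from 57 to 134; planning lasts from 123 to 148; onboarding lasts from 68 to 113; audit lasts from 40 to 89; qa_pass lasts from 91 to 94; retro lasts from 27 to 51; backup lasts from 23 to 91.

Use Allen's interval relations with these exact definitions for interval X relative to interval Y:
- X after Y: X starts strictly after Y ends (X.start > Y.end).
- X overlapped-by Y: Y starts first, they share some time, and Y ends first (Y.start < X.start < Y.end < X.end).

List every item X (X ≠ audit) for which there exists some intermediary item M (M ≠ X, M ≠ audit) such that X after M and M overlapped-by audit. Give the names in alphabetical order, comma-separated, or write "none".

Target audit = [40, 89].
Intermediaries M with M overlapped-by audit: demo, handoff, onboarding.
Via demo — items with X after demo: planning, reindex, soundcheck.
Via handoff — items with X after handoff: none.
Via onboarding — items with X after onboarding: planning, soundcheck.
Union: planning, reindex, soundcheck.

planning, reindex, soundcheck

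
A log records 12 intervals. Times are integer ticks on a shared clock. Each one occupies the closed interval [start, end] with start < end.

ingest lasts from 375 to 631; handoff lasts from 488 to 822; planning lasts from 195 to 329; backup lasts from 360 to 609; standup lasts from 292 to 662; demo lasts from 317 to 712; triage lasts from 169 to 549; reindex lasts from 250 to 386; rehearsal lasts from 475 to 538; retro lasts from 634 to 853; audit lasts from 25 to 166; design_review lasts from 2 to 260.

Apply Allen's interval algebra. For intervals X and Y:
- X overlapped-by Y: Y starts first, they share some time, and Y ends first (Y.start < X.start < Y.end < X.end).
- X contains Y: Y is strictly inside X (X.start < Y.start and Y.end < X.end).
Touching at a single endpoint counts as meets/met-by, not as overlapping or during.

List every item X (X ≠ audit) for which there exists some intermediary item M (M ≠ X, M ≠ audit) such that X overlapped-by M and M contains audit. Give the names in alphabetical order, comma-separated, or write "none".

planning, reindex, triage

Target audit = [25, 166].
Intermediaries M with M contains audit: design_review.
Via design_review — items with X overlapped-by design_review: planning, reindex, triage.
Union: planning, reindex, triage.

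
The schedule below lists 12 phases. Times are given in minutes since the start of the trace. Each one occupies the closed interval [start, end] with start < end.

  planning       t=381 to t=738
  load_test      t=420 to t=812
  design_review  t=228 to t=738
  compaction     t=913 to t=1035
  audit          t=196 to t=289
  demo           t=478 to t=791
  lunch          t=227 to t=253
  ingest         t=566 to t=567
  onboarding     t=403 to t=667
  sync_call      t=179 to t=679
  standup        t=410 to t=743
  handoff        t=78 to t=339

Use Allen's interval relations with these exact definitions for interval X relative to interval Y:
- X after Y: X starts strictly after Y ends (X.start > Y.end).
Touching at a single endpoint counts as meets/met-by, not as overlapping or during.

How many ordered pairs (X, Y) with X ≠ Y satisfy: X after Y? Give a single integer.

29

Checking all 132 ordered pairs for relation 'after'; matching pairs in alphabetical order:
(compaction, audit): compaction after audit ✓
(compaction, demo): compaction after demo ✓
(compaction, design_review): compaction after design_review ✓
(compaction, handoff): compaction after handoff ✓
(compaction, ingest): compaction after ingest ✓
(compaction, load_test): compaction after load_test ✓
(compaction, lunch): compaction after lunch ✓
(compaction, onboarding): compaction after onboarding ✓
(compaction, planning): compaction after planning ✓
(compaction, standup): compaction after standup ✓
(compaction, sync_call): compaction after sync_call ✓
(demo, audit): demo after audit ✓
(demo, handoff): demo after handoff ✓
(demo, lunch): demo after lunch ✓
(ingest, audit): ingest after audit ✓
(ingest, handoff): ingest after handoff ✓
(ingest, lunch): ingest after lunch ✓
(load_test, audit): load_test after audit ✓
(load_test, handoff): load_test after handoff ✓
(load_test, lunch): load_test after lunch ✓
(onboarding, audit): onboarding after audit ✓
(onboarding, handoff): onboarding after handoff ✓
(onboarding, lunch): onboarding after lunch ✓
(planning, audit): planning after audit ✓
... plus 5 further pairs not listed.
Count: 29.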